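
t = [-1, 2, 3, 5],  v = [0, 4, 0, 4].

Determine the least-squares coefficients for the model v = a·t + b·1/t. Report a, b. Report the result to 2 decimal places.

a = 0.73, b = -0.07

Normal-equation sums: Σt·t = 39, Σt·1/t = 4, Σ1/t·1/t = 1261/900.
And Σt·v = 28, Σ1/t·v = 14/5.
MᵀM·[a, b]ᵀ = Mᵀv becomes [[39, 4]; [4, 1261/900]]·[a, b]ᵀ = [28, 14/5]ᵀ.
Eliminating b: (1261/900)·(row 1) − 4·(row 2) gives (11593/300)·a = (1261/900)·28 − 4·(14/5) = 6307/225, so a = 25228/34779.
Then b = ((14/5) − 4·(25228/34779))/(1261/900) = -840/11593.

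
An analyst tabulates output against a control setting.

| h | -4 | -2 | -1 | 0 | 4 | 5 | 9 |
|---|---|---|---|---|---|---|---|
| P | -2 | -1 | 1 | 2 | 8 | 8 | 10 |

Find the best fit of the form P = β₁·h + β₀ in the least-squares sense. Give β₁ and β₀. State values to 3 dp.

Compute the Gram sums: Σh·h = 143, Σh = 11, Σ1 = 7.
And Σh·P = 171, ΣP = 26.
Δ = 143·7 − 11² = 880.
β₁ = (171·7 − 11·26)/880 = 911/880; β₀ = (143·26 − 11·171)/880 = 167/80.

β₁ = 1.035, β₀ = 2.088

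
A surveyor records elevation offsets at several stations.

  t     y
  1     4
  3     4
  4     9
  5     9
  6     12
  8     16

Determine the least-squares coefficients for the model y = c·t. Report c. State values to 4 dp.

Normal-equation sums: Σt·t = 151.
Right-hand side: Σt·y = 297.
Normal equations: [[151]]·[c]ᵀ = [297]ᵀ.
c = 297/151 = 1.96689.

c = 1.9669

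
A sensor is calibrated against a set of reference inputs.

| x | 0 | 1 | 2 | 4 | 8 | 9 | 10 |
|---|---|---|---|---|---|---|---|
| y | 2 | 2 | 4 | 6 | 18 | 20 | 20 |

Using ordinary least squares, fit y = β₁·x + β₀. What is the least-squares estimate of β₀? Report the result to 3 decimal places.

β₀ = 0.255

From the data, Σx·x = 266, Σx = 34, Σ1 = 7.
Right-hand side: Σx·y = 558, Σy = 72.
So AᵀA·[β₁, β₀]ᵀ = Aᵀy: [[266, 34]; [34, 7]]·[β₁, β₀]ᵀ = [558, 72]ᵀ.
Δ = 266·7 − 34² = 706.
β₁ = (558·7 − 34·72)/706 = 729/353; β₀ = (266·72 − 34·558)/706 = 90/353.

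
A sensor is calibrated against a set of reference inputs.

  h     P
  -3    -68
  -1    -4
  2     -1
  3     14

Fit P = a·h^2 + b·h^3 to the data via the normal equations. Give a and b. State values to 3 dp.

a = -3.022, b = 1.513

The normal system MᵀM·[a, b]ᵀ = MᵀP is [[179, 31]; [31, 1523]]·[a, b]ᵀ = [-494, 2210]ᵀ.
Δ = 179·1523 − 31² = 271656.
a = ((-494)·1523 − 31·2210)/271656 = -11401/3773; b = (179·2210 − 31·(-494))/271656 = 5707/3773.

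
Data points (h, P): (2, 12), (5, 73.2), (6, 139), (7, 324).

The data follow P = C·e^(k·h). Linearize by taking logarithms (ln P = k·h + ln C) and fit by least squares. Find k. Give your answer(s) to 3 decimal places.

Linearized form: ln P = k·h + ln C. From the 4 transformed points,
XᵀX = [[114.0000, 20.0000]; [20.0000, 4]], rhs = [96.5078, 17.4933]ᵀ  (here Σh = 20.0000, Σ(h)² = 114.0000, Σln P = 17.4933, Σh·ln P = 96.5078).
Δ = 114.0000·4 − (20.0000)² = 56.0000; k = (96.5078·4 − 20.0000·17.4933)/56.0000 = 0.64580, ln C = (114.0000·17.4933 − 20.0000·96.5078)/56.0000 = 1.14432.

k = 0.646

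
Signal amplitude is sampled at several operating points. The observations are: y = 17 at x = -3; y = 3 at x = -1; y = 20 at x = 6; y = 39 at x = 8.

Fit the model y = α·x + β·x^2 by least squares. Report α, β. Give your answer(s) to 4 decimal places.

α = -2.5970, β = 0.9481

Compute the Gram sums: Σx·x = 110, Σx·x^2 = 700, Σx^2·x^2 = 5474.
Moment sums: Σx·y = 378, Σx^2·y = 3372.
Normal equations: [[110, 700]; [700, 5474]]·[α, β]ᵀ = [378, 3372]ᵀ.
Determinant 110·5474 − 700² = 112140.
α = (378·5474 − 700·3372)/112140 = -3467/1335; β = (110·3372 − 700·378)/112140 = 1772/1869.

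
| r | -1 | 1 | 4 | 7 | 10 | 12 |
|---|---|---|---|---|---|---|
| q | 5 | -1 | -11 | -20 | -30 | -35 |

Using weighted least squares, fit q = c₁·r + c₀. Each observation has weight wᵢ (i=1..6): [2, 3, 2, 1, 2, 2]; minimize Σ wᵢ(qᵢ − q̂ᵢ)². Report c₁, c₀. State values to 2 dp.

c₁ = -3.12, c₀ = 1.87

Normal-equation sums: Σwᵢ·r·r = 574, Σwᵢ·r = 60, Σwᵢ·1 = 12.
Right-hand side: Σwᵢ·r·q = -1681, Σwᵢ·q = -165.
Eliminating c₀: 12·(row 1) − 60·(row 2) gives 3288·c₁ = 12·(-1681) − 60·(-165) = -10272, so c₁ = -428/137.
Then c₀ = ((-165) − 60·(-428/137))/12 = 1025/548.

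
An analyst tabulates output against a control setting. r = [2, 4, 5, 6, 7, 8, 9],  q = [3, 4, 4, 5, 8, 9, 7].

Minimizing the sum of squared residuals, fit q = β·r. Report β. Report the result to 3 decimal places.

β = 0.956

The normal equations are: 275·β = 263.
(Σr·r = 275, Σr·q = 263.)
Hence β = 263 / 275 ≈ 0.956364.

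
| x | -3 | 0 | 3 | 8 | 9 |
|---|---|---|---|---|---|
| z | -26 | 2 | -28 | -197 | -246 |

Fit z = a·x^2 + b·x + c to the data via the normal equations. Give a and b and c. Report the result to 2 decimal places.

Sums needed: Σx^2·x^2 = 10819, Σx^2·x = 1241, Σx^2 = 163, Σx·x = 163, Σx = 17, Σ1 = 5.
And Σx^2·z = -33020, Σx·z = -3796, Σz = -495.
So MᵀM·[a, b, c]ᵀ = Mᵀz: [[10819, 1241, 163]; [1241, 163, 17]; [163, 17, 5]]·[a, b, c]ᵀ = [-33020, -3796, -495]ᵀ.
Inverting the 3×3 Gram matrix, [a, b, c]ᵀ = [-33842/11193, -7759/22386, 5555/7462]ᵀ.

a = -3.02, b = -0.35, c = 0.74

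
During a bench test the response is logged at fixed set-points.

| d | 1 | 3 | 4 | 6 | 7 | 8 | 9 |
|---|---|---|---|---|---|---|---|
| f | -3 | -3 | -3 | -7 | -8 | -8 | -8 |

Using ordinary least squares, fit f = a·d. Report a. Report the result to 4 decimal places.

With design matrix X, XᵀX = [[256]] and Xᵀf = [-258]ᵀ.
a = (-258)/256 = -1.00781.

a = -1.0078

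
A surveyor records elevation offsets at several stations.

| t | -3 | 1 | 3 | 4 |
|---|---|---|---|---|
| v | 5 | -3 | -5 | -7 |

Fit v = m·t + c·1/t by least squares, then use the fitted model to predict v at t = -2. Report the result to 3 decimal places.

Sums needed: Σt·t = 35, Σt·1/t = 4, Σ1/t·1/t = 185/144.
For Xᵀv: Σt·v = -61, Σ1/t·v = -97/12.
Normal equations: [[35, 4]; [4, 185/144]]·[m, c]ᵀ = [-61, -97/12]ᵀ.
det = 35·(185/144) − 4² = 4171/144.
m = ((-61)·(185/144) − 4·(-97/12))/(4171/144) = -6629/4171; c = (35·(-97/12) − 4·(-61))/(4171/144) = -5604/4171.
At t = -2: v̂ = (-6629/4171)·(-2) + (-5604/4171)·(-1/2) = 16060/4171.

v̂ = 3.850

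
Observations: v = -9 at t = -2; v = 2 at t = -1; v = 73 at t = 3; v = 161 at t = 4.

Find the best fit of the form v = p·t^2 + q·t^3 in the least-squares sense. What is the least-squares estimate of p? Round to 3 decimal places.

The normal system MᵀM·[p, q]ᵀ = Mᵀv is [[354, 1234]; [1234, 4890]]·[p, q]ᵀ = [3199, 12345]ᵀ.
det = 354·4890 − 1234² = 208304.
p = (3199·4890 − 1234·12345)/208304 = 102345/52076; q = (354·12345 − 1234·3199)/208304 = 105641/52076.

p = 1.965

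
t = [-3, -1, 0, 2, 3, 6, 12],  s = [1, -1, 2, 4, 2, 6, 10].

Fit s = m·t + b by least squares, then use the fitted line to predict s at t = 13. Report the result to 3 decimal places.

ŝ = 10.415

Setting ∂/∂m … = 0 gives: 203·m + 19·b = 168;  19·m + 7·b = 24.
det = 203·7 − 19² = 1060.
m = (168·7 − 19·24)/1060 = 36/53; b = (203·24 − 19·168)/1060 = 84/53.
At t = 13: ŝ = (36/53)·(13) + (84/53)·(1) = 552/53.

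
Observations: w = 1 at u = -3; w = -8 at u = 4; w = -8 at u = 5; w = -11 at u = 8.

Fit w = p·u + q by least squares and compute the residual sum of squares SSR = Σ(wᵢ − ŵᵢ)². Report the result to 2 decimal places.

SSR = 1.25

With design matrix X, XᵀX = [[114, 14]; [14, 4]] and Xᵀw = [-163, -26]ᵀ.
Eliminating q: 4·(row 1) − 14·(row 2) gives 260·p = 4·(-163) − 14·(-26) = -288, so p = -72/65.
Then q = ((-26) − 14·(-72/65))/4 = -341/130.
Residuals: 3/10, -123/130, 21/130, 63/130; SSR = 81/65.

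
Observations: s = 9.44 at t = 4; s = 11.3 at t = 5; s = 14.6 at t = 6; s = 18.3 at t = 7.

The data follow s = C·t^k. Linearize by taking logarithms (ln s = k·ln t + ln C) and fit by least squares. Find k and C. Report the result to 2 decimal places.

With ln sᵢ as the transformed response and ln tᵢ as the regressor:
XᵀX = [[11.5091, 6.7334]; [6.7334, 4]], rhs = [17.4751, 10.2577]ᵀ  (here Σln t = 6.7334, Σ(ln t)² = 11.5091, Σln s = 10.2577, Σln t·ln s = 17.4751).
Solving (det = 0.6976): k = 1.19143, ln C = 0.55882, so C = exp(0.55882) = 1.74861.

k = 1.19, C = 1.75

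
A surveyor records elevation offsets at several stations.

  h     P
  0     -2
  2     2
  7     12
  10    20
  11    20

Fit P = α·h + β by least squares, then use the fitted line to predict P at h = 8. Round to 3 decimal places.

P̂ = 14.570

Normal-equation sums: Σh·h = 274, Σh = 30, Σ1 = 5.
Moment sums: Σh·P = 508, ΣP = 52.
Eliminating β: 5·(row 1) − 30·(row 2) gives 470·α = 5·508 − 30·52 = 980, so α = 98/47.
Then β = (52 − 30·(98/47))/5 = -496/235.
At h = 8: P̂ = (98/47)·(8) + (-496/235)·(1) = 3424/235.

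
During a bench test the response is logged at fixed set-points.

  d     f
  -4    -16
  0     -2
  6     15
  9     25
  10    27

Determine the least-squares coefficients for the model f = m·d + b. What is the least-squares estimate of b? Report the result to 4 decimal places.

b = -3.0552

AᵀA·[m, b]ᵀ = Aᵀf reads: 233·m + 21·b = 649;  21·m + 5·b = 49.
Determinant 233·5 − 21² = 724.
m = (649·5 − 21·49)/724 = 554/181; b = (233·49 − 21·649)/724 = -553/181.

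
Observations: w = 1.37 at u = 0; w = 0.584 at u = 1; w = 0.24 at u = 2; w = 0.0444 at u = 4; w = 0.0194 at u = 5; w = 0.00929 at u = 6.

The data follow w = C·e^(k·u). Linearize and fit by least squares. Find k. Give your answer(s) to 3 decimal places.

Taking logs, ln w = k·u + ln C, so regress ln w on u.
AᵀA = [[82.0000, 18.0000]; [18.0000, 6]], rhs = [-63.6355, -13.3860]ᵀ  (here Σu = 18.0000, Σ(u)² = 82.0000, Σln w = -13.3860, Σu·ln w = -63.6355).
Solving (det = 168.0000): k = -0.83848, ln C = 0.28445.

k = -0.838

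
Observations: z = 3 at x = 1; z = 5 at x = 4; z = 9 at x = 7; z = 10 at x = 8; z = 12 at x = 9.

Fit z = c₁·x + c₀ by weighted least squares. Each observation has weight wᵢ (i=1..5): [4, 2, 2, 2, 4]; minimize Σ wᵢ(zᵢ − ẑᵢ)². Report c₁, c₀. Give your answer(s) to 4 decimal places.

Setting ∂/∂c₁ … = 0 gives: 586·c₁ + 78·c₀ = 770;  78·c₁ + 14·c₀ = 108.
Determinant 586·14 − 78² = 2120.
c₁ = (770·14 − 78·108)/2120 = 589/530; c₀ = (586·108 − 78·770)/2120 = 807/530.

c₁ = 1.1113, c₀ = 1.5226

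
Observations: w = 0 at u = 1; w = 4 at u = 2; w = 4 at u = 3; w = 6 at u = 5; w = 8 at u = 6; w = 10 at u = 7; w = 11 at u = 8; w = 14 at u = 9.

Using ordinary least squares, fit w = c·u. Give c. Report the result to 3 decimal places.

The normal system MᵀM·[c]ᵀ = Mᵀw is [[269]]·[c]ᵀ = [382]ᵀ.
Hence c = 382 / 269 ≈ 1.42007.

c = 1.420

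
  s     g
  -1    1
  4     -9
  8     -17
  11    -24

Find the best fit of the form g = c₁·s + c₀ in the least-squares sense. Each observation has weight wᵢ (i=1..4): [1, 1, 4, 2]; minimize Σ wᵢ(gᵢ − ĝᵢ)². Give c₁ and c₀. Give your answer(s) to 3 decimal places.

Setting ∂/∂c₁ … = 0 gives: 515·c₁ + 57·c₀ = -1109;  57·c₁ + 8·c₀ = -124.
Δ = 515·8 − 57² = 871.
c₁ = ((-1109)·8 − 57·(-124))/871 = -1804/871; c₀ = (515·(-124) − 57·(-1109))/871 = -647/871.

c₁ = -2.071, c₀ = -0.743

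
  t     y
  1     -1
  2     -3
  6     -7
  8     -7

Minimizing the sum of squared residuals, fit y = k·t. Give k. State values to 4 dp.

k = -1.0000

From the data, Σt·t = 105.
And Σt·y = -105.
Normal equations: [[105]]·[k]ᵀ = [-105]ᵀ.
k = (-105)/105 = -1.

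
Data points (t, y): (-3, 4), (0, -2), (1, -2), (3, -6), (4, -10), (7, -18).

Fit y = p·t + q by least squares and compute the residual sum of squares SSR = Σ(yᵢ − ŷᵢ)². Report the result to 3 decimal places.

Sums needed: Σt·t = 84, Σt = 12, Σ1 = 6.
Moment sums: Σt·y = -198, Σy = -34.
Eliminating q: 6·(row 1) − 12·(row 2) gives 360·p = 6·(-198) − 12·(-34) = -780, so p = -13/6.
Then q = ((-34) − 12·(-13/6))/6 = -4/3.
Residuals: -7/6, -2/3, 3/2, 11/6, 0, -3/2; SSR = 29/3.

SSR = 9.667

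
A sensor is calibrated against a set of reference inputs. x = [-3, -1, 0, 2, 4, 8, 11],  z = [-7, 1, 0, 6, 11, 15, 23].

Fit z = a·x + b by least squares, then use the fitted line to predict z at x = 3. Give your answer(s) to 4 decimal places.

ẑ = 7.0000

Compute the Gram sums: Σx·x = 215, Σx = 21, Σ1 = 7.
And Σx·z = 449, Σz = 49.
So MᵀM·[a, b]ᵀ = Mᵀz: [[215, 21]; [21, 7]]·[a, b]ᵀ = [449, 49]ᵀ.
Eliminating b: 7·(row 1) − 21·(row 2) gives 1064·a = 7·449 − 21·49 = 2114, so a = 151/76.
Then b = (49 − 21·(151/76))/7 = 79/76.
At x = 3: ẑ = (151/76)·(3) + (79/76)·(1) = 7.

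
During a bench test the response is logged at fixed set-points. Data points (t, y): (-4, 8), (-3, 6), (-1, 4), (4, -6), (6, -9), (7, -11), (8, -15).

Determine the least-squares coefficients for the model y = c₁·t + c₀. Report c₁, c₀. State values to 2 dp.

c₁ = -1.82, c₀ = 1.15

The normal system XᵀX·[c₁, c₀]ᵀ = Xᵀy is [[191, 17]; [17, 7]]·[c₁, c₀]ᵀ = [-329, -23]ᵀ.
det = 191·7 − 17² = 1048.
c₁ = ((-329)·7 − 17·(-23))/1048 = -239/131; c₀ = (191·(-23) − 17·(-329))/1048 = 150/131.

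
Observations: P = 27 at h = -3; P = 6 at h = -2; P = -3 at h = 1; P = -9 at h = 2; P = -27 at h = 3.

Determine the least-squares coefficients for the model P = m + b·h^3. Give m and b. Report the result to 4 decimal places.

With design matrix X, XᵀX = [[5, 1]; [1, 1587]] and XᵀP = [-6, -1581]ᵀ.
Eliminating b: 1587·(row 1) − 1·(row 2) gives 7934·m = 1587·(-6) − 1·(-1581) = -7941, so m = -7941/7934.
Then b = ((-1581) − 1·(-7941/7934))/1587 = -7899/7934.

m = -1.0009, b = -0.9956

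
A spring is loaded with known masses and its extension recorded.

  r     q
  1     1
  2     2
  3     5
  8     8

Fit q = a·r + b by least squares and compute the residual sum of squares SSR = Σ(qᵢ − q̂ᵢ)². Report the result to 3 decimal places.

SSR = 2.966

From the data, Σr·r = 78, Σr = 14, Σ1 = 4.
Moment sums: Σr·q = 84, Σq = 16.
MᵀM·[a, b]ᵀ = Mᵀq becomes [[78, 14]; [14, 4]]·[a, b]ᵀ = [84, 16]ᵀ.
Determinant 78·4 − 14² = 116.
a = (84·4 − 14·16)/116 = 28/29; b = (78·16 − 14·84)/116 = 18/29.
Residuals: -17/29, -16/29, 43/29, -10/29; SSR = 86/29.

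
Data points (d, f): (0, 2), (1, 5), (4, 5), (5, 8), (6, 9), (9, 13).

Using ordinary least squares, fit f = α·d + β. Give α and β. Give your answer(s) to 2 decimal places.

α = 1.11, β = 2.36

Forming MᵀM = [[159, 25]; [25, 6]] and Mᵀf = [236, 42]ᵀ gives MᵀM·[α, β]ᵀ = Mᵀf.
det = 159·6 − 25² = 329.
α = (236·6 − 25·42)/329 = 366/329; β = (159·42 − 25·236)/329 = 778/329.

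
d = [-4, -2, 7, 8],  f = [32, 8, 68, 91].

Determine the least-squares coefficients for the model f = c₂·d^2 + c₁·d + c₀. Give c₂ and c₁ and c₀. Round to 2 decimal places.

With design matrix X, XᵀX = [[6769, 783, 133]; [783, 133, 9]; [133, 9, 4]] and Xᵀf = [9700, 1060, 199]ᵀ.
Solving the 3×3 system (Gaussian elimination) gives c₂ = 34307/20388, c₁ = -12161/6796, c₀ = -22159/10194.

c₂ = 1.68, c₁ = -1.79, c₀ = -2.17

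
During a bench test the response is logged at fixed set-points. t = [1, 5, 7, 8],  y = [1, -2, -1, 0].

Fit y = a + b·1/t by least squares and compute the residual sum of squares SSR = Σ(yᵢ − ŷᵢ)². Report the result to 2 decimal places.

Entries of MᵀM: Σ1 = 4, Σ1/t = 411/280, Σ1/t·1/t = 84361/78400.
Right-hand side: Σy = -2, Σ1/t·y = 16/35.
Normal equations: [[4, 411/280]; [411/280, 84361/78400]]·[a, b]ᵀ = [-2, 16/35]ᵀ.
Eliminating b: (84361/78400)·(row 1) − (411/280)·(row 2) gives (168523/78400)·a = (84361/78400)·(-2) − (411/280)·(16/35) = -22133/7840, so a = -221330/168523.
Then b = ((16/35) − (411/280)·(-221330/168523))/(84361/78400) = 373520/168523.
Residuals: 16333/168523, -190420/168523, -553/168523, 174640/168523; SSR = 397726/168523.

SSR = 2.36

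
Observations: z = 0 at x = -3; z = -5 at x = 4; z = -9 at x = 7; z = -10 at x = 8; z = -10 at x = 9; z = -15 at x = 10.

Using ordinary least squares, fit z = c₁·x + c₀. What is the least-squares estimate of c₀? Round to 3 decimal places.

The normal equations are: 319·c₁ + 35·c₀ = -403;  35·c₁ + 6·c₀ = -49.
Determinant 319·6 − 35² = 689.
c₁ = ((-403)·6 − 35·(-49))/689 = -703/689; c₀ = (319·(-49) − 35·(-403))/689 = -1526/689.

c₀ = -2.215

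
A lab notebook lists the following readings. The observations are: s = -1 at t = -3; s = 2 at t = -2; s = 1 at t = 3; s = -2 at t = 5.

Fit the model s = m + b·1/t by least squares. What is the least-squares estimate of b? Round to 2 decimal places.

b = -1.50

Normal-equation sums: Σ1 = 4, Σ1/t = -3/10, Σ1/t·1/t = 461/900.
And Σs = 0, Σ1/t·s = -11/15.
XᵀX·[m, b]ᵀ = Xᵀs becomes [[4, -3/10]; [-3/10, 461/900]]·[m, b]ᵀ = [0, -11/15]ᵀ.
Eliminating b: (461/900)·(row 1) − (-3/10)·(row 2) gives (1763/900)·m = (461/900)·0 − (-3/10)·(-11/15) = -11/50, so m = -198/1763.
Then b = ((-11/15) − (-3/10)·(-198/1763))/(461/900) = -2640/1763.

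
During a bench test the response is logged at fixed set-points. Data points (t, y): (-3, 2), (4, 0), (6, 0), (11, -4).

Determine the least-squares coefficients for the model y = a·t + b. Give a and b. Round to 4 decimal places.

With design matrix M, MᵀM = [[182, 18]; [18, 4]] and Mᵀy = [-50, -2]ᵀ.
Eliminating b: 4·(row 1) − 18·(row 2) gives 404·a = 4·(-50) − 18·(-2) = -164, so a = -41/101.
Then b = ((-2) − 18·(-41/101))/4 = 134/101.

a = -0.4059, b = 1.3267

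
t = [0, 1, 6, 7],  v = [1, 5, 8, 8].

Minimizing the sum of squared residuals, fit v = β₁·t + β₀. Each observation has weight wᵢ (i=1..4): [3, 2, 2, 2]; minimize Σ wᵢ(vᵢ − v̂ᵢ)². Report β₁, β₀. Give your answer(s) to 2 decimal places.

With design matrix A, AᵀWA = [[172, 28]; [28, 9]] and AᵀWv = [218, 45]ᵀ.
Determinant 172·9 − 28² = 764.
β₁ = (218·9 − 28·45)/764 = 351/382; β₀ = (172·45 − 28·218)/764 = 409/191.

β₁ = 0.92, β₀ = 2.14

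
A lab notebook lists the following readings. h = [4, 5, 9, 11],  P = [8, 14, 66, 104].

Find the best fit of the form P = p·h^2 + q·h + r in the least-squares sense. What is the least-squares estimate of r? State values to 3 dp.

The normal equations are: 22083·p + 2249·q + 243·r = 18408;  2249·p + 243·q + 29·r = 1840;  243·p + 29·q + 4·r = 192.
Inverting the 3×3 Gram matrix, [p, q, r]ᵀ = [1289/1171, -3159/1171, 804/1171]ᵀ.

r = 0.687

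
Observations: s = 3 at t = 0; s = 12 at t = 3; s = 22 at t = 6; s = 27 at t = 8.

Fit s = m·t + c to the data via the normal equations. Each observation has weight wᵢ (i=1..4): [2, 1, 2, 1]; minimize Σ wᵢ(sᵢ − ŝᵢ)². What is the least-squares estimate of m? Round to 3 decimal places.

Entries of AᵀWA: Σwᵢ·t·t = 145, Σwᵢ·t = 23, Σwᵢ·1 = 6.
For AᵀWs: Σwᵢ·t·s = 516, Σwᵢ·s = 89.
Eliminating c: 6·(row 1) − 23·(row 2) gives 341·m = 6·516 − 23·89 = 1049, so m = 1049/341.
Then c = (89 − 23·(1049/341))/6 = 1037/341.

m = 3.076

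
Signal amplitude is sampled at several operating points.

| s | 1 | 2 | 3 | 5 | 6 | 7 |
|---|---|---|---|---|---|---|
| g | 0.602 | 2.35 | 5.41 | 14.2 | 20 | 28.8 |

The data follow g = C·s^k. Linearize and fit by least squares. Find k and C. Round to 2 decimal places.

k = 1.97, C = 0.60

Linearized form: ln g = k·ln s + ln C. From the 6 transformed points,
Σln s = 7.1389, Σ(ln s)² = 11.2747, Σln g = 11.0445, Σln s·ln g = 18.6238.
Normal system: [[11.2747, 7.1389]; [7.1389, 6]]·[k, ln C]ᵀ = [18.6238, 11.0445]ᵀ.
Solving (det = 16.6845): k = 1.97174, ln C = -0.50524, so C = exp(-0.50524) = 0.60336.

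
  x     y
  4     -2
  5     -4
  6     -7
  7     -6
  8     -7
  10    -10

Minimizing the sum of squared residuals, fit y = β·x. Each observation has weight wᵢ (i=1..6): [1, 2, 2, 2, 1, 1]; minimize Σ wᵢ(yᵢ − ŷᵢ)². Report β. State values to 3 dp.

β = -0.930

Setting ∂/∂β … = 0 gives: 400·β = -372.
(Σwᵢ·x·x = 400, Σwᵢ·x·y = -372.)
β = (-372)/400 = -0.93.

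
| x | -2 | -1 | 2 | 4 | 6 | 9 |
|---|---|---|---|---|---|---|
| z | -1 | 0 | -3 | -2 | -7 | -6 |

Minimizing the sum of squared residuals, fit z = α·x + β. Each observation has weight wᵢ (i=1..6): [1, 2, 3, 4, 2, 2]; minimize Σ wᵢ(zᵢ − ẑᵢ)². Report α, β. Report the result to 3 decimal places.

The normal equations are: 316·α + 48·β = -240;  48·α + 14·β = -44.
(Σwᵢ·x·x = 316, Σwᵢ·x = 48, Σwᵢ·1 = 14, Σwᵢ·x·z = -240, Σwᵢ·z = -44.)
det = 316·14 − 48² = 2120.
α = ((-240)·14 − 48·(-44))/2120 = -156/265; β = (316·(-44) − 48·(-240))/2120 = -298/265.

α = -0.589, β = -1.125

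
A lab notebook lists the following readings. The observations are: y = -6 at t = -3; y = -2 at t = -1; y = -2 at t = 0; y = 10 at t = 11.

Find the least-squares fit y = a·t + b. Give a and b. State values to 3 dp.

AᵀA·[a, b]ᵀ = Aᵀy reads: 131·a + 7·b = 130;  7·a + 4·b = 0.
(Σt·t = 131, Σt = 7, Σ1 = 4, Σt·y = 130, Σy = 0.)
Δ = 131·4 − 7² = 475.
a = (130·4 − 7·0)/475 = 104/95; b = (131·0 − 7·130)/475 = -182/95.

a = 1.095, b = -1.916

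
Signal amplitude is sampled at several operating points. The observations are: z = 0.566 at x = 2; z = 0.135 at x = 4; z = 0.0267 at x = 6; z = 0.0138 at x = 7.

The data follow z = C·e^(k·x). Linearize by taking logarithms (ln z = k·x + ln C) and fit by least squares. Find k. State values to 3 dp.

Linearized form: ln z = k·x + ln C. From the 4 transformed points,
Σx = 19.0000, Σ(x)² = 105.0000, Σln z = -10.4778, Σx·ln z = -60.8684.
Equations: 105.0000·k + 19.0000·ln C = -60.8684;  19.0000·k + 4·ln C = -10.4778.
Δ = 105.0000·4 − (19.0000)² = 59.0000; k = (-60.8684·4 − 19.0000·-10.4778)/59.0000 = -0.75246, ln C = (105.0000·-10.4778 − 19.0000·-60.8684)/59.0000 = 0.95472.

k = -0.752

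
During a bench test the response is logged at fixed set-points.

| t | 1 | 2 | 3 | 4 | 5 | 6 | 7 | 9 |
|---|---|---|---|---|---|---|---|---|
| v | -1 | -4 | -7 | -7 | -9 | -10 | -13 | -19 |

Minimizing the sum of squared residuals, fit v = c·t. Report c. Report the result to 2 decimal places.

c = -1.92

Compute the Gram sums: Σt·t = 221.
For Aᵀv: Σt·v = -425.
AᵀA·[c]ᵀ = Aᵀv becomes [[221]]·[c]ᵀ = [-425]ᵀ.
c = (-425)/221 = -1.92308.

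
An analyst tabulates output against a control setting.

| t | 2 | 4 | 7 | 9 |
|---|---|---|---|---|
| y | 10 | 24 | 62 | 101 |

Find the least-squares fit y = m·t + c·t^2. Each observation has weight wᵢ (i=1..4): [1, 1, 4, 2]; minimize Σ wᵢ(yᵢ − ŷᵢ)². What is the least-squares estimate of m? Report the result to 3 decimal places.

Normal-equation sums: Σwᵢ·t·t = 378, Σwᵢ·t·t^2 = 2902, Σwᵢ·t^2·t^2 = 22998.
And Σwᵢ·t·y = 3670, Σwᵢ·t^2·y = 28938.
Eliminating c: 22998·(row 1) − 2902·(row 2) gives 271640·m = 22998·3670 − 2902·28938 = 424584, so m = 53073/33955.
Then c = (28938 − 2902·(53073/33955))/22998 = 36028/33955.

m = 1.563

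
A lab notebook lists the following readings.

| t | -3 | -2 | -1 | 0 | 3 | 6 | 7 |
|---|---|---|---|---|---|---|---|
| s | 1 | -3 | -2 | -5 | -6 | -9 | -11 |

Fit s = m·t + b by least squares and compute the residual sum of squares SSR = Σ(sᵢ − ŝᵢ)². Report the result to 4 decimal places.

The normal equations are: 108·m + 10·b = -144;  10·m + 7·b = -35.
Δ = 108·7 − 10² = 656.
m = ((-144)·7 − 10·(-35))/656 = -329/328; b = (108·(-35) − 10·(-144))/656 = -585/164.
Residuals: 511/328, -59/41, 185/328, -235/164, 189/328, 24/41, -135/328; SSR = 1265/164.

SSR = 7.7134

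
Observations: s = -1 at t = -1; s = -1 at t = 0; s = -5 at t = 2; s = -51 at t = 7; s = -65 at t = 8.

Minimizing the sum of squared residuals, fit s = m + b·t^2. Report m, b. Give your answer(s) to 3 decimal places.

m = -0.696, b = -1.013

Entries of MᵀM: Σ1 = 5, Σt^2 = 118, Σt^2·t^2 = 6514.
Right-hand side: Σs = -123, Σt^2·s = -6680.
So MᵀM·[m, b]ᵀ = Mᵀs: [[5, 118]; [118, 6514]]·[m, b]ᵀ = [-123, -6680]ᵀ.
Δ = 5·6514 − 118² = 18646.
m = ((-123)·6514 − 118·(-6680))/18646 = -6491/9323; b = (5·(-6680) − 118·(-123))/18646 = -9443/9323.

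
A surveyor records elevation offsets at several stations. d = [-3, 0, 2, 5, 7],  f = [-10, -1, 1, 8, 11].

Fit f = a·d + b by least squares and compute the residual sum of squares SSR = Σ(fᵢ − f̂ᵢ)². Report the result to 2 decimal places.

SSR = 4.99

The normal system XᵀX·[a, b]ᵀ = Xᵀf is [[87, 11]; [11, 5]]·[a, b]ᵀ = [149, 9]ᵀ.
det = 87·5 − 11² = 314.
a = (149·5 − 11·9)/314 = 323/157; b = (87·9 − 11·149)/314 = -428/157.
Residuals: -173/157, 271/157, -61/157, 69/157, -106/157; SSR = 784/157.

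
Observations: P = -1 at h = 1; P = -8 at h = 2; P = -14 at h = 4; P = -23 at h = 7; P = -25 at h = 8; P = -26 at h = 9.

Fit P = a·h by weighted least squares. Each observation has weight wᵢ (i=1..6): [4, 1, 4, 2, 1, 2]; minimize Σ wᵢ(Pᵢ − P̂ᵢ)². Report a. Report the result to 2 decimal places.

The normal equations are: 396·a = -1234.
Hence a = -1234 / 396 ≈ -3.11616.

a = -3.12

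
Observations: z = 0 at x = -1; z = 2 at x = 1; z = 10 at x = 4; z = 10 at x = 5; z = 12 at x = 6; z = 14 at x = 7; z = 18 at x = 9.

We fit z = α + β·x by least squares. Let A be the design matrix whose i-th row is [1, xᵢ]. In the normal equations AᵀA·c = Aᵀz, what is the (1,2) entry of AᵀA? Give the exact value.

31

Row 1 ↔ basis 1, column 2 ↔ basis x, so (AᵀA)_{1,2} = Σᵢ x = (1)·(-1) + (1)·(1) + (1)·(4) + (1)·(5) + (1)·(6) + (1)·(7) + (1)·(9) = 31.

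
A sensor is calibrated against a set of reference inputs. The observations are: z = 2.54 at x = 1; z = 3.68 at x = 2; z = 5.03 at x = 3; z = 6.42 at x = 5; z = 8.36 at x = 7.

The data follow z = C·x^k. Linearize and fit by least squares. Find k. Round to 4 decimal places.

Taking logs, ln z = k·ln x + ln C, so regress ln z on ln x.
Sums: Σln x = 5.3471, Σ(ln x)² = 8.0643, Σln z = 7.8334, Σln x·ln z = 9.8025.
Normal system: [[8.0643, 5.3471]; [5.3471, 5]]·[k, ln C]ᵀ = [9.8025, 7.8334]ᵀ.
Slope k = (n·Σln x·ln z − Σln x·Σln z)/(n·Σ(ln x)² − (Σln x)²) = (5·9.8025 − 5.3471·7.8334)/11.7297 = 0.60757; ln C = (Σln z − k·Σln x)/n = 0.91692.

k = 0.6076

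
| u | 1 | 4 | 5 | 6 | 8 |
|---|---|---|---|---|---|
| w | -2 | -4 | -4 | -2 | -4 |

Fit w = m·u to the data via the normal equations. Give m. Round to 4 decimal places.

The normal equations are: 142·m = -82.
m = (-82)/142 = -0.577465.

m = -0.5775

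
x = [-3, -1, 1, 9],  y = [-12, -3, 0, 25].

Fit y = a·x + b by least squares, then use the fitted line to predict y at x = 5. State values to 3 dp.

ŷ = 13.000

Compute the Gram sums: Σx·x = 92, Σx = 6, Σ1 = 4.
Right-hand side: Σx·y = 264, Σy = 10.
Normal equations: [[92, 6]; [6, 4]]·[a, b]ᵀ = [264, 10]ᵀ.
Determinant 92·4 − 6² = 332.
a = (264·4 − 6·10)/332 = 3; b = (92·10 − 6·264)/332 = -2.
At x = 5: ŷ = (3)·(5) + (-2)·(1) = 13.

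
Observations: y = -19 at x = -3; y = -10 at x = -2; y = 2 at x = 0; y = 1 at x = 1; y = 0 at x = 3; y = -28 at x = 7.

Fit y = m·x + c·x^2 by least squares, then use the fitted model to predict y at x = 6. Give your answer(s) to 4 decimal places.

ŷ = -17.9862

The normal equations are: 72·m + 336·c = -118;  336·m + 2580·c = -1582.
det = 72·2580 − 336² = 72864.
m = ((-118)·2580 − 336·(-1582))/72864 = 9463/3036; c = (72·(-1582) − 336·(-118))/72864 = -1547/1518.
At x = 6: ŷ = (9463/3036)·(6) + (-1547/1518)·(36) = -9101/506.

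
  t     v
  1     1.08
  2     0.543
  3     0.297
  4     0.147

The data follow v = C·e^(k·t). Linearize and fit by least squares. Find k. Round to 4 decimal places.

k = -0.6586

Linearized form: ln v = k·t + ln C. From the 4 transformed points,
Σt = 10.0000, Σ(t)² = 30.0000, Σln v = -3.6650, Σt·ln v = -12.4557.
Normal system: [[30.0000, 10.0000]; [10.0000, 4]]·[k, ln C]ᵀ = [-12.4557, -3.6650]ᵀ.
Slope k = (n·Σt·ln v − Σt·Σln v)/(n·Σ(t)² − (Σt)²) = (4·-12.4557 − 10.0000·-3.6650)/20.0000 = -0.65862; ln C = (Σln v − k·Σt)/n = 0.73030.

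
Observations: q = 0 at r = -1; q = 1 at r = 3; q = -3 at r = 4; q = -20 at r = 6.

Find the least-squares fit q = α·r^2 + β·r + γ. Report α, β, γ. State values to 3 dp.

Normal-equation sums: Σr^2·r^2 = 1634, Σr^2·r = 306, Σr^2 = 62, Σr·r = 62, Σr = 12, Σ1 = 4.
Right-hand side: Σr^2·q = -759, Σr·q = -129, Σq = -22.
XᵀX·[α, β, γ]ᵀ = Xᵀq becomes [[1634, 306, 62]; [306, 62, 12]; [62, 12, 4]]·[α, β, γ]ᵀ = [-759, -129, -22]ᵀ.
Solving the 3×3 system (Gaussian elimination) gives α = -1654/1549, β = 7761/3098, γ = 5476/1549.

α = -1.068, β = 2.505, γ = 3.535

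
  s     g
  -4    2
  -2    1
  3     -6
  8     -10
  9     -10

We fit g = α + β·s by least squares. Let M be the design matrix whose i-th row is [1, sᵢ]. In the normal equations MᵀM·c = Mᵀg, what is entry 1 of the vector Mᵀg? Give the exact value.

Entry 1 ↔ basis 1, so (Mᵀg)_{1} = Σᵢ gᵢ = (1)·(2) + (1)·(1) + (1)·(-6) + (1)·(-10) + (1)·(-10) = -23.

-23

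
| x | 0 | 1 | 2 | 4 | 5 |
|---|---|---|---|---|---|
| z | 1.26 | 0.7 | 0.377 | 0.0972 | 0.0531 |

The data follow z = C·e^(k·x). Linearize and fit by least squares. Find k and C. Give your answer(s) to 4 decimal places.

Let Y = ln z. Fitting Y = k·x + ln C by least squares:
Σx = 12.0000, Σ(x)² = 46.0000, Σln z = -6.3676, Σx·ln z = -26.3095.
Equations: 46.0000·k + 12.0000·ln C = -26.3095;  12.0000·k + 5·ln C = -6.3676.
Slope k = (n·Σx·ln z − Σx·Σln z)/(n·Σ(x)² − (Σx)²) = (5·-26.3095 − 12.0000·-6.3676)/86.0000 = -0.64112; ln C = (Σln z − k·Σx)/n = 0.26515, so C = exp(0.26515) = 1.30363.

k = -0.6411, C = 1.3036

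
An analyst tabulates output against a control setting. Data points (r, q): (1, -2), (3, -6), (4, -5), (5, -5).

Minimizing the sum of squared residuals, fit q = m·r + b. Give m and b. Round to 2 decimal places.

AᵀA·[m, b]ᵀ = Aᵀq reads: 51·m + 13·b = -65;  13·m + 4·b = -18.
(Σr·r = 51, Σr = 13, Σ1 = 4, Σr·q = -65, Σq = -18.)
Determinant 51·4 − 13² = 35.
m = ((-65)·4 − 13·(-18))/35 = -26/35; b = (51·(-18) − 13·(-65))/35 = -73/35.

m = -0.74, b = -2.09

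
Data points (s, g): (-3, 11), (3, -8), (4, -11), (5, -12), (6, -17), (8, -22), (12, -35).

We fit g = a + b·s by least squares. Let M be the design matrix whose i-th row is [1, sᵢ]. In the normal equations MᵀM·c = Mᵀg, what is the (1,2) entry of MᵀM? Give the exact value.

35

Row 1 ↔ basis 1, column 2 ↔ basis s, so (MᵀM)_{1,2} = Σᵢ s = (1)·(-3) + (1)·(3) + (1)·(4) + (1)·(5) + (1)·(6) + (1)·(8) + (1)·(12) = 35.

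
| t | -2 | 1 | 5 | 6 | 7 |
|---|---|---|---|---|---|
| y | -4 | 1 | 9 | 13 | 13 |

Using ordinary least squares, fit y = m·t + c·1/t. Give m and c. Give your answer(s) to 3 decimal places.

m = 1.973, c = -0.778

From the data, Σt·t = 115, Σt·1/t = 5, Σ1/t·1/t = 29507/22050.
And Σt·y = 223, Σ1/t·y = 1853/210.
Normal equations: [[115, 5]; [5, 29507/22050]]·[m, c]ᵀ = [223, 1853/210]ᵀ.
Determinant 115·(29507/22050) − 5² = 568411/4410.
m = (223·(29507/22050) − 5·(1853/210))/(568411/4410) = 5607236/2842055; c = (115·(1853/210) − 5·223)/(568411/4410) = -442155/568411.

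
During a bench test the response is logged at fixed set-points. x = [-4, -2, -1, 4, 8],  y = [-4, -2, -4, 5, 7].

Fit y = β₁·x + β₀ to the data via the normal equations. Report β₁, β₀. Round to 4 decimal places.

The normal equations are: 101·β₁ + 5·β₀ = 100;  5·β₁ + 5·β₀ = 2.
(Σx·x = 101, Σx = 5, Σ1 = 5, Σx·y = 100, Σy = 2.)
Determinant 101·5 − 5² = 480.
β₁ = (100·5 − 5·2)/480 = 49/48; β₀ = (101·2 − 5·100)/480 = -149/240.

β₁ = 1.0208, β₀ = -0.6208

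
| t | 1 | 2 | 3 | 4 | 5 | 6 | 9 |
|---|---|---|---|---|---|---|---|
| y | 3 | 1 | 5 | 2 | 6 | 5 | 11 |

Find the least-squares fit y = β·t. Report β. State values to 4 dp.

β = 1.0872

Setting ∂/∂β … = 0 gives: 172·β = 187.
Hence β = 187 / 172 ≈ 1.08721.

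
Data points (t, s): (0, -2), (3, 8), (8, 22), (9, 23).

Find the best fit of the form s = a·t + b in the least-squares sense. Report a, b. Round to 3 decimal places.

Setting ∂/∂a … = 0 gives: 154·a + 20·b = 407;  20·a + 4·b = 51.
Δ = 154·4 − 20² = 216.
a = (407·4 − 20·51)/216 = 76/27; b = (154·51 − 20·407)/216 = -143/108.

a = 2.815, b = -1.324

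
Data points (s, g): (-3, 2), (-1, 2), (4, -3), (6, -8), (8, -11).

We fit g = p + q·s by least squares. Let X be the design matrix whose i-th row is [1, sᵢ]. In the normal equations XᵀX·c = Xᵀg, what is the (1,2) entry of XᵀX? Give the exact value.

14

Row 1 ↔ basis 1, column 2 ↔ basis s, so (XᵀX)_{1,2} = Σᵢ s = (1)·(-3) + (1)·(-1) + (1)·(4) + (1)·(6) + (1)·(8) = 14.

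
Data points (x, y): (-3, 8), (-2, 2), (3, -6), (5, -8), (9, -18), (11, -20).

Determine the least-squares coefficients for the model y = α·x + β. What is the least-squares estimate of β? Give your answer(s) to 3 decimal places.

β = 0.317

Sums needed: Σx·x = 249, Σx = 23, Σ1 = 6.
Moment sums: Σx·y = -468, Σy = -42.
So MᵀM·[α, β]ᵀ = Mᵀy: [[249, 23]; [23, 6]]·[α, β]ᵀ = [-468, -42]ᵀ.
Eliminating β: 6·(row 1) − 23·(row 2) gives 965·α = 6·(-468) − 23·(-42) = -1842, so α = -1842/965.
Then β = ((-42) − 23·(-1842/965))/6 = 306/965.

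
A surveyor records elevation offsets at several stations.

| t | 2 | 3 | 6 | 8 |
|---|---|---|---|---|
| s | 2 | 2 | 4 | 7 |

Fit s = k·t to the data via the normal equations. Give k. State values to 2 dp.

The normal equations are: 113·k = 90.
(Σt·t = 113, Σt·s = 90.)
k = 90/113 = 0.79646.

k = 0.80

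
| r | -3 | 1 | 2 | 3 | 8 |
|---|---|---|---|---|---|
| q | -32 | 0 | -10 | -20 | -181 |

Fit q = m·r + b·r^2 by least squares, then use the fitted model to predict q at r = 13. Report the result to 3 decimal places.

Sums needed: Σr·r = 87, Σr·r^2 = 521, Σr^2·r^2 = 4275.
And Σr·q = -1432, Σr^2·q = -12092.
MᵀM·[m, b]ᵀ = Mᵀq becomes [[87, 521]; [521, 4275]]·[m, b]ᵀ = [-1432, -12092]ᵀ.
det = 87·4275 − 521² = 100484.
m = ((-1432)·4275 − 521·(-12092))/100484 = 44533/25121; b = (87·(-12092) − 521·(-1432))/100484 = -76483/25121.
At r = 13: q̂ = (44533/25121)·(13) + (-76483/25121)·(169) = -12346698/25121.

q̂ = -491.489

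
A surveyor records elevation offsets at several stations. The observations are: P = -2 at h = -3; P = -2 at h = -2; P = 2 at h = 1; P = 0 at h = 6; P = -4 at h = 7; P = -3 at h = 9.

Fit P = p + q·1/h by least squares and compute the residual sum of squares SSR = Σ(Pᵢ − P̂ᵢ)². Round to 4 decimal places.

Compute the Gram sums: Σ1 = 6, Σ1/h = 37/63, Σ1/h·1/h = 11285/7938.
Right-hand side: ΣP = -9, Σ1/h·P = 58/21.
So MᵀM·[p, q]ᵀ = MᵀP: [[6, 37/63]; [37/63, 11285/7938]]·[p, q]ᵀ = [-9, 58/21]ᵀ.
Eliminating q: (11285/7938)·(row 1) − (37/63)·(row 2) gives (32486/3969)·p = (11285/7938)·(-9) − (37/63)·(58/21) = -38147/2646, so p = -3093/1756.
Then q = ((58/21) − (37/63)·(-3093/1756))/(11285/7938) = 86751/32486.
Residuals: 42331/64972, 17812/16243, 70883/64972, 21381/16243, -170233/64972, -99753/64972; SSR = 894799/64972.

SSR = 13.7721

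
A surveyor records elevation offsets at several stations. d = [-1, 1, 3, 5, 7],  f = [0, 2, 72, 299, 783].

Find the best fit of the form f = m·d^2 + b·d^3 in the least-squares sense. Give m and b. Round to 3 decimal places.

m = 1.927, b = 2.008

The normal equations are: 3109·m + 20175·b = 46492;  20175·m + 134005·b = 307890.
(Σd^2·d^2 = 3109, Σd^2·d^3 = 20175, Σd^3·d^3 = 134005, Σd^2·f = 46492, Σd^3·f = 307890.)
Eliminating b: 134005·(row 1) − 20175·(row 2) gives 9590920·m = 134005·46492 − 20175·307890 = 18479710, so m = 1847971/959092.
Then b = (307890 − 20175·(1847971/959092))/134005 = 1925391/959092.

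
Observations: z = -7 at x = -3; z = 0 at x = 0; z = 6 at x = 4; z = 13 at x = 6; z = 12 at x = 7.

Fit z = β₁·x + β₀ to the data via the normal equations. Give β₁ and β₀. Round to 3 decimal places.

β₁ = 1.975, β₀ = -0.729

Entries of MᵀM: Σx·x = 110, Σx = 14, Σ1 = 5.
And Σx·z = 207, Σz = 24.
Determinant 110·5 − 14² = 354.
β₁ = (207·5 − 14·24)/354 = 233/118; β₀ = (110·24 − 14·207)/354 = -43/59.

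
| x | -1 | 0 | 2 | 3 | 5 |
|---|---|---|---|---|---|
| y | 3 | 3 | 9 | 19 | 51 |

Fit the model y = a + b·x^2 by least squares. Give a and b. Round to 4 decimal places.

a = 1.6905, b = 1.9628

With design matrix M, MᵀM = [[5, 39]; [39, 723]] and Mᵀy = [85, 1485]ᵀ.
Δ = 5·723 − 39² = 2094.
a = (85·723 − 39·1485)/2094 = 590/349; b = (5·1485 − 39·85)/2094 = 685/349.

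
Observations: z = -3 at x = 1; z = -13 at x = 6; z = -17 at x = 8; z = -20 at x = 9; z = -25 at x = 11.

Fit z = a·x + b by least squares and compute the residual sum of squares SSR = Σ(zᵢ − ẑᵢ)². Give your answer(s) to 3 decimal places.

SSR = 1.476

Normal-equation sums: Σx·x = 303, Σx = 35, Σ1 = 5.
Right-hand side: Σx·z = -672, Σz = -78.
So AᵀA·[a, b]ᵀ = Aᵀz: [[303, 35]; [35, 5]]·[a, b]ᵀ = [-672, -78]ᵀ.
Determinant 303·5 − 35² = 290.
a = ((-672)·5 − 35·(-78))/290 = -63/29; b = (303·(-78) − 35·(-672))/290 = -57/145.
Residuals: -63/145, 62/145, 112/145, -8/145, -103/145; SSR = 214/145.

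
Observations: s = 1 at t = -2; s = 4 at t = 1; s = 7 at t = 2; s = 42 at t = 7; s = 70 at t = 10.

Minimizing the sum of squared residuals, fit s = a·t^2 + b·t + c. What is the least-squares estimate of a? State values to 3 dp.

a = 0.491

The normal system AᵀA·[a, b, c]ᵀ = Aᵀs is [[12434, 1344, 158]; [1344, 158, 18]; [158, 18, 5]]·[a, b, c]ᵀ = [9094, 1010, 124]ᵀ.
Inverting the 3×3 Gram matrix, [a, b, c]ᵀ = [18943/38577, 25241/12859, 85508/38577]ᵀ.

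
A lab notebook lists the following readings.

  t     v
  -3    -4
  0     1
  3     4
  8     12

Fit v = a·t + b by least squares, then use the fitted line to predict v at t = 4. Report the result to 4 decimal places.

Forming MᵀM = [[82, 8]; [8, 4]] and Mᵀv = [120, 13]ᵀ gives MᵀM·[a, b]ᵀ = Mᵀv.
Δ = 82·4 − 8² = 264.
a = (120·4 − 8·13)/264 = 47/33; b = (82·13 − 8·120)/264 = 53/132.
At t = 4: v̂ = (47/33)·(4) + (53/132)·(1) = 805/132.

v̂ = 6.0985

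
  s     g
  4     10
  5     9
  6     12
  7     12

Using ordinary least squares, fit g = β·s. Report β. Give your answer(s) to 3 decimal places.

β = 1.913

With design matrix X, XᵀX = [[126]] and Xᵀg = [241]ᵀ.
Hence β = 241 / 126 ≈ 1.9127.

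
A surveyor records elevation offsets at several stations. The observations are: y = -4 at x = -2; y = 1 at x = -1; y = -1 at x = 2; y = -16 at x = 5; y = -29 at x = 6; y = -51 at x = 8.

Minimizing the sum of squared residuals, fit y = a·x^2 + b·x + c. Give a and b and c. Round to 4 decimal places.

a = -0.9229, b = 0.7290, c = 1.7585

Compute the Gram sums: Σx^2·x^2 = 6050, Σx^2·x = 852, Σx^2 = 134, Σx·x = 134, Σx = 18, Σ1 = 6.
Moment sums: Σx^2·y = -4727, Σx·y = -657, Σy = -100.
Inverting the 3×3 Gram matrix, [a, b, c]ᵀ = [-11653/12626, 46023/63130, 55508/31565]ᵀ.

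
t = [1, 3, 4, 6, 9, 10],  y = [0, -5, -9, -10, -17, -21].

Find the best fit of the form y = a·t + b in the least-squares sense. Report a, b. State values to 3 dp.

a = -2.163, b = 1.561

From the data, Σt·t = 243, Σt = 33, Σ1 = 6.
Right-hand side: Σt·y = -474, Σy = -62.
det = 243·6 − 33² = 369.
a = ((-474)·6 − 33·(-62))/369 = -266/123; b = (243·(-62) − 33·(-474))/369 = 64/41.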